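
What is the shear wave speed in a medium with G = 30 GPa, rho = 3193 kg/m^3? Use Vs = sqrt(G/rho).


Convert G to Pa: G = 30e9 Pa
Compute G/rho = 30e9 / 3193 = 9395552.7717
Vs = sqrt(9395552.7717) = 3065.22 m/s

3065.22


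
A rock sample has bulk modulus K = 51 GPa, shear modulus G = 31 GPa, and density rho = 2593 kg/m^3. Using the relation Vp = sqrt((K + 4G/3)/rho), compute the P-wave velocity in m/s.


First compute the effective modulus:
K + 4G/3 = 51e9 + 4*31e9/3 = 92333333333.33 Pa
Then divide by density:
92333333333.33 / 2593 = 35608690.063 Pa/(kg/m^3)
Take the square root:
Vp = sqrt(35608690.063) = 5967.3 m/s

5967.3


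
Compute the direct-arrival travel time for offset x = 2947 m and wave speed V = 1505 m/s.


t = x / V
= 2947 / 1505
= 1.9581 s

1.9581


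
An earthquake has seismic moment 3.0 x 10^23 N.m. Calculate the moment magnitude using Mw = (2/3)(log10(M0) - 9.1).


log10(M0) = log10(3.0 x 10^23) = 23.4771
Mw = 2/3 * (23.4771 - 9.1)
= 2/3 * 14.3771
= 9.58

9.58


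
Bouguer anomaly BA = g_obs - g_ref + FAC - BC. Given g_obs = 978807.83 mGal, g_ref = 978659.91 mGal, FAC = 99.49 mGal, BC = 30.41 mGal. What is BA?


BA = g_obs - g_ref + FAC - BC
= 978807.83 - 978659.91 + 99.49 - 30.41
= 217.0 mGal

217.0


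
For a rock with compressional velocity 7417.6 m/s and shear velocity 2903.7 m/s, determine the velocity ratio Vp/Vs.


Vp/Vs = 7417.6 / 2903.7
= 2.5545

2.5545


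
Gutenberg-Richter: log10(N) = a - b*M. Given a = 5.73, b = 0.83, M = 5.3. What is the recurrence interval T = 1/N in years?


log10(N) = 5.73 - 0.83*5.3 = 1.331
N = 10^1.331 = 21.428906
T = 1/N = 1/21.428906 = 0.0467 years

0.0467


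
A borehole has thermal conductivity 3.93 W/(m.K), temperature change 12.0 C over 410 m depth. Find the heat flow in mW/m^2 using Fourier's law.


q = k * dT / dz * 1000
= 3.93 * 12.0 / 410 * 1000
= 0.115024 * 1000
= 115.0244 mW/m^2

115.0244


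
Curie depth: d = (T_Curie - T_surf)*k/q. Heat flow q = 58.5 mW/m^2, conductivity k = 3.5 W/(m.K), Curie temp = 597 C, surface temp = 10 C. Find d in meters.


T_Curie - T_surf = 597 - 10 = 587 C
Convert q to W/m^2: 58.5 mW/m^2 = 0.0585 W/m^2
d = 587 * 3.5 / 0.0585 = 35119.66 m

35119.66


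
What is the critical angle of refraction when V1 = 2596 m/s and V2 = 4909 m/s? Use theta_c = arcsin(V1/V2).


V1/V2 = 2596/4909 = 0.528825
theta_c = arcsin(0.528825) = 31.9261 degrees

31.9261


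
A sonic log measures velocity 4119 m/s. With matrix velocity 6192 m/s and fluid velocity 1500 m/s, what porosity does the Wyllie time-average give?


1/V - 1/Vm = 1/4119 - 1/6192 = 8.128e-05
1/Vf - 1/Vm = 1/1500 - 1/6192 = 0.00050517
phi = 8.128e-05 / 0.00050517 = 0.1609

0.1609


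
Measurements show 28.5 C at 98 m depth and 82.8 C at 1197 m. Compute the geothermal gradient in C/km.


dT = 82.8 - 28.5 = 54.3 C
dz = 1197 - 98 = 1099 m
gradient = dT/dz * 1000 = 54.3/1099 * 1000 = 49.4086 C/km

49.4086


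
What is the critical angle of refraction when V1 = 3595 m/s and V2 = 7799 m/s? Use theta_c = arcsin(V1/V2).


V1/V2 = 3595/7799 = 0.460957
theta_c = arcsin(0.460957) = 27.4488 degrees

27.4488


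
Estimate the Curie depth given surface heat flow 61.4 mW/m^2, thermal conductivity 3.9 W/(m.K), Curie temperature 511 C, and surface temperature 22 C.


T_Curie - T_surf = 511 - 22 = 489 C
Convert q to W/m^2: 61.4 mW/m^2 = 0.0614 W/m^2
d = 489 * 3.9 / 0.0614 = 31060.26 m

31060.26


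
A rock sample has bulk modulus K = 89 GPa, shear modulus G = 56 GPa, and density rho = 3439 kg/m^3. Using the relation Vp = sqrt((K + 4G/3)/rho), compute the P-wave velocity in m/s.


First compute the effective modulus:
K + 4G/3 = 89e9 + 4*56e9/3 = 163666666666.67 Pa
Then divide by density:
163666666666.67 / 3439 = 47591354.0758 Pa/(kg/m^3)
Take the square root:
Vp = sqrt(47591354.0758) = 6898.65 m/s

6898.65


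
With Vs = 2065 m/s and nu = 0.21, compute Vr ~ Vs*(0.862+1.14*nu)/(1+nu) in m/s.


Numerator factor = 0.862 + 1.14*0.21 = 1.1014
Denominator = 1 + 0.21 = 1.21
Vr = 2065 * 1.1014 / 1.21 = 1879.66 m/s

1879.66


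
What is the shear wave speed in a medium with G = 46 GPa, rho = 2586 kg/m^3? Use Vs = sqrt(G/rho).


Convert G to Pa: G = 46e9 Pa
Compute G/rho = 46e9 / 2586 = 17788089.7138
Vs = sqrt(17788089.7138) = 4217.59 m/s

4217.59


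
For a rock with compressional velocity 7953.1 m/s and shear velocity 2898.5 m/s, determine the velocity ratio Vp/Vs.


Vp/Vs = 7953.1 / 2898.5
= 2.7439

2.7439


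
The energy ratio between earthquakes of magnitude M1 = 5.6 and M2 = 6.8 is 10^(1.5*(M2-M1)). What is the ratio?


M2 - M1 = 6.8 - 5.6 = 1.2
1.5 * 1.2 = 1.8
ratio = 10^1.8 = 63.1

63.1


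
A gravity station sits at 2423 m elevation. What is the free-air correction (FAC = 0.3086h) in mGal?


FAC = 0.3086 * h
= 0.3086 * 2423
= 747.7378 mGal

747.7378


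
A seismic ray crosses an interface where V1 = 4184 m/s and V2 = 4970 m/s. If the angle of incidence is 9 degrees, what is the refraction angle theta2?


sin(theta1) = sin(9 deg) = 0.156434
sin(theta2) = V2/V1 * sin(theta1) = 4970/4184 * 0.156434 = 0.185822
theta2 = arcsin(0.185822) = 10.7091 degrees

10.7091


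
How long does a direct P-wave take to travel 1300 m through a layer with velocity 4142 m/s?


t = x / V
= 1300 / 4142
= 0.3139 s

0.3139


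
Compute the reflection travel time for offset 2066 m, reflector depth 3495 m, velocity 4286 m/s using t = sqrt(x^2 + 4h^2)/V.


x^2 + 4h^2 = 2066^2 + 4*3495^2 = 4268356 + 48860100 = 53128456
sqrt(53128456) = 7288.9269
t = 7288.9269 / 4286 = 1.7006 s

1.7006


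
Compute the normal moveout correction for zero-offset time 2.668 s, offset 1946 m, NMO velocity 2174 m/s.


x/Vnmo = 1946/2174 = 0.895124
(x/Vnmo)^2 = 0.801247
t0^2 = 7.118224
sqrt(7.118224 + 0.801247) = 2.814156
dt = 2.814156 - 2.668 = 0.146156

0.146156


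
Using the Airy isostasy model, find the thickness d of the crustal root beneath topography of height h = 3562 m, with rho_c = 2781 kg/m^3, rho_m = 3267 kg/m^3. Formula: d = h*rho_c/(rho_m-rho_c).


rho_m - rho_c = 3267 - 2781 = 486
d = 3562 * 2781 / 486
= 9905922 / 486
= 20382.56 m

20382.56


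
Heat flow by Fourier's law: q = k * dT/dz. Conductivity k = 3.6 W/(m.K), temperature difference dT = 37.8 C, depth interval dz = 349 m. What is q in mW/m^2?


q = k * dT / dz * 1000
= 3.6 * 37.8 / 349 * 1000
= 0.389914 * 1000
= 389.914 mW/m^2

389.914


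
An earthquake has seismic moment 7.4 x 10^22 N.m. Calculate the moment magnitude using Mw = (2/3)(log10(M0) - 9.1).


log10(M0) = log10(7.4 x 10^22) = 22.8692
Mw = 2/3 * (22.8692 - 9.1)
= 2/3 * 13.7692
= 9.18

9.18


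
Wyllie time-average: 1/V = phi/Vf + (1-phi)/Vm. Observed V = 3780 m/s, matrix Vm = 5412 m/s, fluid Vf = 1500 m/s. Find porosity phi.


1/V - 1/Vm = 1/3780 - 1/5412 = 7.978e-05
1/Vf - 1/Vm = 1/1500 - 1/5412 = 0.00048189
phi = 7.978e-05 / 0.00048189 = 0.1655

0.1655


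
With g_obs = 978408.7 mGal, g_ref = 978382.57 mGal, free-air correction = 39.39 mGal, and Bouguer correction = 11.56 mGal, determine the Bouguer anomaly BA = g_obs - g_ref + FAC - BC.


BA = g_obs - g_ref + FAC - BC
= 978408.7 - 978382.57 + 39.39 - 11.56
= 53.96 mGal

53.96


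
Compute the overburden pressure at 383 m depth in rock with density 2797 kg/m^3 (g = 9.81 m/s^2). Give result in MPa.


P = rho * g * z / 1e6
= 2797 * 9.81 * 383 / 1e6
= 10508972.31 / 1e6
= 10.509 MPa

10.509


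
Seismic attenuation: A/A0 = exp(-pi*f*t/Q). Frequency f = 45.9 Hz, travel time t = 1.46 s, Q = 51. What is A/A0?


pi*f*t/Q = pi*45.9*1.46/51 = 4.128053
A/A0 = exp(-4.128053) = 0.016114

0.016114


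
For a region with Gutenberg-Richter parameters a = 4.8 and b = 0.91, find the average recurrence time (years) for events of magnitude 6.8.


log10(N) = 4.8 - 0.91*6.8 = -1.388
N = 10^-1.388 = 0.040926
T = 1/N = 1/0.040926 = 24.4343 years

24.4343


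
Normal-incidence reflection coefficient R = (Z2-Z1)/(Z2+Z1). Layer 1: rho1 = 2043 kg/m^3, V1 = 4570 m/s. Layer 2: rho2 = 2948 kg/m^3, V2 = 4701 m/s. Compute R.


Z1 = 2043 * 4570 = 9336510
Z2 = 2948 * 4701 = 13858548
R = (13858548 - 9336510) / (13858548 + 9336510) = 4522038 / 23195058 = 0.195

0.195


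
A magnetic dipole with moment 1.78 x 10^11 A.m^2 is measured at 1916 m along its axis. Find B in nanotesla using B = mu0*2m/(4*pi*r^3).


m = 1.78 x 10^11 = 178000000000 A.m^2
2m = 356000000000 A.m^2
r^3 = 1916^3 = 7033743296
B = (4pi*10^-7) * 356000000000 / (4*pi * 7033743296) * 1e9
= 447362.793871 / 88388625063.8 * 1e9
= 5061.3164 nT

5061.3164


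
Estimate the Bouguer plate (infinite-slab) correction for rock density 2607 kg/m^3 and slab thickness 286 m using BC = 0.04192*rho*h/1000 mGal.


BC = 0.04192 * rho * h / 1000
= 0.04192 * 2607 * 286 / 1000
= 31.2556 mGal

31.2556


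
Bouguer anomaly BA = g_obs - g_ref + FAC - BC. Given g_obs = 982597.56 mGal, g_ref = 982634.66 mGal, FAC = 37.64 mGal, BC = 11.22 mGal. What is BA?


BA = g_obs - g_ref + FAC - BC
= 982597.56 - 982634.66 + 37.64 - 11.22
= -10.68 mGal

-10.68


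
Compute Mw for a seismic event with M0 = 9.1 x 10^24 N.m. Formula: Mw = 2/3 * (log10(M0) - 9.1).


log10(M0) = log10(9.1 x 10^24) = 24.959
Mw = 2/3 * (24.959 - 9.1)
= 2/3 * 15.859
= 10.57

10.57


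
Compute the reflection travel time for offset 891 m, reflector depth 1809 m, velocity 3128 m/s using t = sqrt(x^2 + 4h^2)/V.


x^2 + 4h^2 = 891^2 + 4*1809^2 = 793881 + 13089924 = 13883805
sqrt(13883805) = 3726.0978
t = 3726.0978 / 3128 = 1.1912 s

1.1912


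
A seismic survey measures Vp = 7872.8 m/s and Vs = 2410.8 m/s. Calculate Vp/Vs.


Vp/Vs = 7872.8 / 2410.8
= 3.2656

3.2656


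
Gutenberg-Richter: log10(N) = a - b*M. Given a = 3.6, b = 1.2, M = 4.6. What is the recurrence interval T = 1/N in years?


log10(N) = 3.6 - 1.2*4.6 = -1.92
N = 10^-1.92 = 0.012023
T = 1/N = 1/0.012023 = 83.1764 years

83.1764


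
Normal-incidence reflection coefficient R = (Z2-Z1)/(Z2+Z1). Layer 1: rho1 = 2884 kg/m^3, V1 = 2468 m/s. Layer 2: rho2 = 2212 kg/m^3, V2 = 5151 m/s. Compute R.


Z1 = 2884 * 2468 = 7117712
Z2 = 2212 * 5151 = 11394012
R = (11394012 - 7117712) / (11394012 + 7117712) = 4276300 / 18511724 = 0.231

0.231


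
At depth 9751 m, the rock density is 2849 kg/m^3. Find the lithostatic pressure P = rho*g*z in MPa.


P = rho * g * z / 1e6
= 2849 * 9.81 * 9751 / 1e6
= 272527676.19 / 1e6
= 272.5277 MPa

272.5277


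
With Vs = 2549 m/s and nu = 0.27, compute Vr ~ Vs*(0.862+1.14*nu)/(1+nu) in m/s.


Numerator factor = 0.862 + 1.14*0.27 = 1.1698
Denominator = 1 + 0.27 = 1.27
Vr = 2549 * 1.1698 / 1.27 = 2347.89 m/s

2347.89


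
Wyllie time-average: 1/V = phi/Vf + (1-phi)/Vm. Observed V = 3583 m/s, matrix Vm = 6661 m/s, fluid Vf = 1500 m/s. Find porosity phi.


1/V - 1/Vm = 1/3583 - 1/6661 = 0.00012897
1/Vf - 1/Vm = 1/1500 - 1/6661 = 0.00051654
phi = 0.00012897 / 0.00051654 = 0.2497

0.2497


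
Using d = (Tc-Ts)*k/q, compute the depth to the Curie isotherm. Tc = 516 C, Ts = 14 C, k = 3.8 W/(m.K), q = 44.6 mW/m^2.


T_Curie - T_surf = 516 - 14 = 502 C
Convert q to W/m^2: 44.6 mW/m^2 = 0.0446 W/m^2
d = 502 * 3.8 / 0.0446 = 42771.3 m

42771.3


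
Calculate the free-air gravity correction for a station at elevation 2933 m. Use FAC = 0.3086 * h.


FAC = 0.3086 * h
= 0.3086 * 2933
= 905.1238 mGal

905.1238


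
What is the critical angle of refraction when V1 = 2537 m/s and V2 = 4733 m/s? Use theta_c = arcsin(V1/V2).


V1/V2 = 2537/4733 = 0.536024
theta_c = arcsin(0.536024) = 32.4134 degrees

32.4134


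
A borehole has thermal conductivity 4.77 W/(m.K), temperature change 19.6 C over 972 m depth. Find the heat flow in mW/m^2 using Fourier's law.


q = k * dT / dz * 1000
= 4.77 * 19.6 / 972 * 1000
= 0.096185 * 1000
= 96.1852 mW/m^2

96.1852


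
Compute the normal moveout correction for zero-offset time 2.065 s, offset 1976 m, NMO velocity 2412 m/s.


x/Vnmo = 1976/2412 = 0.819237
(x/Vnmo)^2 = 0.67115
t0^2 = 4.264225
sqrt(4.264225 + 0.67115) = 2.22157
dt = 2.22157 - 2.065 = 0.15657

0.15657


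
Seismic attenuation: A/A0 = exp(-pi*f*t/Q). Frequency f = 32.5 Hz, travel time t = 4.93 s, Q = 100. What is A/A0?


pi*f*t/Q = pi*32.5*4.93/100 = 5.033617
A/A0 = exp(-5.033617) = 0.006515

0.006515


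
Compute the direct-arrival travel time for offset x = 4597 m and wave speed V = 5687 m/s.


t = x / V
= 4597 / 5687
= 0.8083 s

0.8083


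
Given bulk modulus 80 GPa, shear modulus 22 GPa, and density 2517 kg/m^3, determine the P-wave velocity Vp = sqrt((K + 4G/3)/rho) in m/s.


First compute the effective modulus:
K + 4G/3 = 80e9 + 4*22e9/3 = 109333333333.33 Pa
Then divide by density:
109333333333.33 / 2517 = 43437955.2377 Pa/(kg/m^3)
Take the square root:
Vp = sqrt(43437955.2377) = 6590.75 m/s

6590.75


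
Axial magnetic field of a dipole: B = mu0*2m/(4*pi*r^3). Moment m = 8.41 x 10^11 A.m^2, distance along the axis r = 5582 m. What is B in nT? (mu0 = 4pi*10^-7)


m = 8.41 x 10^11 = 841000000000 A.m^2
2m = 1682000000000 A.m^2
r^3 = 5582^3 = 173927997368
B = (4pi*10^-7) * 1682000000000 / (4*pi * 173927997368) * 1e9
= 2113663.537335 / 2185643675139.57 * 1e9
= 967.0668 nT

967.0668


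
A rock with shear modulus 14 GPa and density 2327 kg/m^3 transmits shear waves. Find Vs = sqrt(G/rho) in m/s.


Convert G to Pa: G = 14e9 Pa
Compute G/rho = 14e9 / 2327 = 6016330.0387
Vs = sqrt(6016330.0387) = 2452.82 m/s

2452.82


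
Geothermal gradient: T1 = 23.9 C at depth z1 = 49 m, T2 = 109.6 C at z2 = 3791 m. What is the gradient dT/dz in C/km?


dT = 109.6 - 23.9 = 85.7 C
dz = 3791 - 49 = 3742 m
gradient = dT/dz * 1000 = 85.7/3742 * 1000 = 22.9022 C/km

22.9022


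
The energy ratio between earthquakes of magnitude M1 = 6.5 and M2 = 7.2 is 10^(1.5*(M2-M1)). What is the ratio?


M2 - M1 = 7.2 - 6.5 = 0.7
1.5 * 0.7 = 1.05
ratio = 10^1.05 = 11.22

11.22


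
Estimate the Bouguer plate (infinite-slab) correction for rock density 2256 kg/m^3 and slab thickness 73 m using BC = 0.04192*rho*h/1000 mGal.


BC = 0.04192 * rho * h / 1000
= 0.04192 * 2256 * 73 / 1000
= 6.9037 mGal

6.9037


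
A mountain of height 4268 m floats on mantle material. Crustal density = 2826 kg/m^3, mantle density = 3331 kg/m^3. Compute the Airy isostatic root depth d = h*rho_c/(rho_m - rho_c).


rho_m - rho_c = 3331 - 2826 = 505
d = 4268 * 2826 / 505
= 12061368 / 505
= 23883.9 m

23883.9


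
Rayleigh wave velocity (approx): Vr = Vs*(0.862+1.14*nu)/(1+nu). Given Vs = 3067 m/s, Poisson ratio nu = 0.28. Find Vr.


Numerator factor = 0.862 + 1.14*0.28 = 1.1812
Denominator = 1 + 0.28 = 1.28
Vr = 3067 * 1.1812 / 1.28 = 2830.27 m/s

2830.27


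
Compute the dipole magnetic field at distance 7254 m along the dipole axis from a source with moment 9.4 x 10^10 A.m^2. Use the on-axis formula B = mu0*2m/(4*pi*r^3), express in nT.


m = 9.4 x 10^10 = 94000000000 A.m^2
2m = 188000000000 A.m^2
r^3 = 7254^3 = 381709223064
B = (4pi*10^-7) * 188000000000 / (4*pi * 381709223064) * 1e9
= 236247.76755 / 4796699563941.32 * 1e9
= 49.2522 nT

49.2522


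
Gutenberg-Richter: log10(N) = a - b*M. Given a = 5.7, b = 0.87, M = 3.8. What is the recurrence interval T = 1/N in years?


log10(N) = 5.7 - 0.87*3.8 = 2.394
N = 10^2.394 = 247.742206
T = 1/N = 1/247.742206 = 0.004 years

0.004


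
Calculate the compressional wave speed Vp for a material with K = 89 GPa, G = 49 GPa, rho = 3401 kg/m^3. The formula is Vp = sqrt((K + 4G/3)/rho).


First compute the effective modulus:
K + 4G/3 = 89e9 + 4*49e9/3 = 154333333333.33 Pa
Then divide by density:
154333333333.33 / 3401 = 45378810.1539 Pa/(kg/m^3)
Take the square root:
Vp = sqrt(45378810.1539) = 6736.38 m/s

6736.38


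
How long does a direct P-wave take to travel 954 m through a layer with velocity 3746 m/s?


t = x / V
= 954 / 3746
= 0.2547 s

0.2547


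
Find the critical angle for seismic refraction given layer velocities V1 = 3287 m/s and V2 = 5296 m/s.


V1/V2 = 3287/5296 = 0.620657
theta_c = arcsin(0.620657) = 38.3641 degrees

38.3641


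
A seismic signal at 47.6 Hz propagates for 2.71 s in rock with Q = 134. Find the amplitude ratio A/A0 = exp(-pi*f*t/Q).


pi*f*t/Q = pi*47.6*2.71/134 = 3.024275
A/A0 = exp(-3.024275) = 0.048593

0.048593


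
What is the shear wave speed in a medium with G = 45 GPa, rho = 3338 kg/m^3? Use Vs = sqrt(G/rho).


Convert G to Pa: G = 45e9 Pa
Compute G/rho = 45e9 / 3338 = 13481126.423
Vs = sqrt(13481126.423) = 3671.67 m/s

3671.67


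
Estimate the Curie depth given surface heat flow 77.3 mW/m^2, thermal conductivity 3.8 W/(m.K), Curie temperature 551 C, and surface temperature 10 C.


T_Curie - T_surf = 551 - 10 = 541 C
Convert q to W/m^2: 77.3 mW/m^2 = 0.0773 W/m^2
d = 541 * 3.8 / 0.0773 = 26595.08 m

26595.08


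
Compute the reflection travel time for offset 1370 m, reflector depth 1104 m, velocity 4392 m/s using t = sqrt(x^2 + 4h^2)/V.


x^2 + 4h^2 = 1370^2 + 4*1104^2 = 1876900 + 4875264 = 6752164
sqrt(6752164) = 2598.4926
t = 2598.4926 / 4392 = 0.5916 s

0.5916


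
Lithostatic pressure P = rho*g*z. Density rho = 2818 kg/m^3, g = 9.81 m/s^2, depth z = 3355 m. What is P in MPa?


P = rho * g * z / 1e6
= 2818 * 9.81 * 3355 / 1e6
= 92747565.9 / 1e6
= 92.7476 MPa

92.7476


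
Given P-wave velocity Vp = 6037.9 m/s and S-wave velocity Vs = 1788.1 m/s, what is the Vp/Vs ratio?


Vp/Vs = 6037.9 / 1788.1
= 3.3767

3.3767


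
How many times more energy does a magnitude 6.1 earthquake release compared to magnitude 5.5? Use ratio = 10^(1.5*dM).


M2 - M1 = 6.1 - 5.5 = 0.6
1.5 * 0.6 = 0.9
ratio = 10^0.9 = 7.94

7.94


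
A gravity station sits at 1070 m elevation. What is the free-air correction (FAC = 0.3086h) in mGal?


FAC = 0.3086 * h
= 0.3086 * 1070
= 330.202 mGal

330.202


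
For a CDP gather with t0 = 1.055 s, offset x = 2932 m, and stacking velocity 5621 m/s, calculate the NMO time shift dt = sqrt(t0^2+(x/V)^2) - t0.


x/Vnmo = 2932/5621 = 0.521615
(x/Vnmo)^2 = 0.272083
t0^2 = 1.113025
sqrt(1.113025 + 0.272083) = 1.176906
dt = 1.176906 - 1.055 = 0.121906

0.121906


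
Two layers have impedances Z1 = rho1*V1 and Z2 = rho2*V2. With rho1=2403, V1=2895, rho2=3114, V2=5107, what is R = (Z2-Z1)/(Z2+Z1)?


Z1 = 2403 * 2895 = 6956685
Z2 = 3114 * 5107 = 15903198
R = (15903198 - 6956685) / (15903198 + 6956685) = 8946513 / 22859883 = 0.3914

0.3914


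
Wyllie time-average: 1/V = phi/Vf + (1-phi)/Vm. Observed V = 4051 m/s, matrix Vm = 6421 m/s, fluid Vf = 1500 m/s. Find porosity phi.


1/V - 1/Vm = 1/4051 - 1/6421 = 9.111e-05
1/Vf - 1/Vm = 1/1500 - 1/6421 = 0.00051093
phi = 9.111e-05 / 0.00051093 = 0.1783

0.1783


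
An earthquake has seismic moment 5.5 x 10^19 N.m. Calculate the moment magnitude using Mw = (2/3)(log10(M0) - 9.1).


log10(M0) = log10(5.5 x 10^19) = 19.7404
Mw = 2/3 * (19.7404 - 9.1)
= 2/3 * 10.6404
= 7.09

7.09


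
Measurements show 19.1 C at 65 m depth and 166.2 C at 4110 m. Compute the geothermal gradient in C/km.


dT = 166.2 - 19.1 = 147.1 C
dz = 4110 - 65 = 4045 m
gradient = dT/dz * 1000 = 147.1/4045 * 1000 = 36.3659 C/km

36.3659


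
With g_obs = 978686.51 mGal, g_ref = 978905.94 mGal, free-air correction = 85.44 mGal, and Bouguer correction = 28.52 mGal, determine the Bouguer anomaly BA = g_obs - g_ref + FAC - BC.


BA = g_obs - g_ref + FAC - BC
= 978686.51 - 978905.94 + 85.44 - 28.52
= -162.51 mGal

-162.51


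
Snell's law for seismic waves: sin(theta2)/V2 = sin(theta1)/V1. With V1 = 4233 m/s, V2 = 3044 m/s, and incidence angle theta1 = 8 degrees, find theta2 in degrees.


sin(theta1) = sin(8 deg) = 0.139173
sin(theta2) = V2/V1 * sin(theta1) = 3044/4233 * 0.139173 = 0.100081
theta2 = arcsin(0.100081) = 5.7438 degrees

5.7438


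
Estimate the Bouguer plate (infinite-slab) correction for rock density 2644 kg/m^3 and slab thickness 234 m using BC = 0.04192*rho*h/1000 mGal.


BC = 0.04192 * rho * h / 1000
= 0.04192 * 2644 * 234 / 1000
= 25.9357 mGal

25.9357


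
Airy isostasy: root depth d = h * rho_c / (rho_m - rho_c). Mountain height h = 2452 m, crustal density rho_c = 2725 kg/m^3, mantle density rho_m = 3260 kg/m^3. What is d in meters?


rho_m - rho_c = 3260 - 2725 = 535
d = 2452 * 2725 / 535
= 6681700 / 535
= 12489.16 m

12489.16


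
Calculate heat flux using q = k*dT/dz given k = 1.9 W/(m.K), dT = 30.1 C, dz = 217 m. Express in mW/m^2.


q = k * dT / dz * 1000
= 1.9 * 30.1 / 217 * 1000
= 0.263548 * 1000
= 263.5484 mW/m^2

263.5484


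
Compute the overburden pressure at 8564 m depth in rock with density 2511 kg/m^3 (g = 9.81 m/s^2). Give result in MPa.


P = rho * g * z / 1e6
= 2511 * 9.81 * 8564 / 1e6
= 210956241.24 / 1e6
= 210.9562 MPa

210.9562


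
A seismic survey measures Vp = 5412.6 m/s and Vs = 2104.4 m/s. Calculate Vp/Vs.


Vp/Vs = 5412.6 / 2104.4
= 2.572

2.572


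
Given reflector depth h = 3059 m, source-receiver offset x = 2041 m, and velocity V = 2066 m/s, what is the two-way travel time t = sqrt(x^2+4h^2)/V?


x^2 + 4h^2 = 2041^2 + 4*3059^2 = 4165681 + 37429924 = 41595605
sqrt(41595605) = 6449.4655
t = 6449.4655 / 2066 = 3.1217 s

3.1217


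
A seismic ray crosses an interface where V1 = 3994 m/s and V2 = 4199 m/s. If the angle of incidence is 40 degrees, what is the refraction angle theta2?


sin(theta1) = sin(40 deg) = 0.642788
sin(theta2) = V2/V1 * sin(theta1) = 4199/3994 * 0.642788 = 0.67578
theta2 = arcsin(0.67578) = 42.5147 degrees

42.5147


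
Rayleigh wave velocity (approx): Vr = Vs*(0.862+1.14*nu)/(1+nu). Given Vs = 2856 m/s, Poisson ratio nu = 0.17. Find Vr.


Numerator factor = 0.862 + 1.14*0.17 = 1.0558
Denominator = 1 + 0.17 = 1.17
Vr = 2856 * 1.0558 / 1.17 = 2577.23 m/s

2577.23


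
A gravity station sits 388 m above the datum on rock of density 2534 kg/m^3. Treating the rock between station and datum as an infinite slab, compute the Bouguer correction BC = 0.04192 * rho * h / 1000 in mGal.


BC = 0.04192 * rho * h / 1000
= 0.04192 * 2534 * 388 / 1000
= 41.2154 mGal

41.2154


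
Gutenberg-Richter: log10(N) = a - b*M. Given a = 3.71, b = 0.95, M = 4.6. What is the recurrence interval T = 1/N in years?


log10(N) = 3.71 - 0.95*4.6 = -0.66
N = 10^-0.66 = 0.218776
T = 1/N = 1/0.218776 = 4.5709 years

4.5709


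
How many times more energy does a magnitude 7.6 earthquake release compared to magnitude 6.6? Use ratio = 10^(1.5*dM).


M2 - M1 = 7.6 - 6.6 = 1.0
1.5 * 1.0 = 1.5
ratio = 10^1.5 = 31.62

31.62


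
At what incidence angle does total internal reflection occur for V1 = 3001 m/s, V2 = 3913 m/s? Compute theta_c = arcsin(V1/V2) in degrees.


V1/V2 = 3001/3913 = 0.766931
theta_c = arcsin(0.766931) = 50.0791 degrees

50.0791


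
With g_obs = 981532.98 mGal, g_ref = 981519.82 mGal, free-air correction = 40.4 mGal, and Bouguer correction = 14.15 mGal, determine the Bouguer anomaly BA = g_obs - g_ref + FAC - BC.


BA = g_obs - g_ref + FAC - BC
= 981532.98 - 981519.82 + 40.4 - 14.15
= 39.41 mGal

39.41


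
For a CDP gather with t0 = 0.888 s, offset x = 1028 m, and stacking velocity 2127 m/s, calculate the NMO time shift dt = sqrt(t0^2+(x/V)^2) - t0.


x/Vnmo = 1028/2127 = 0.48331
(x/Vnmo)^2 = 0.233588
t0^2 = 0.788544
sqrt(0.788544 + 0.233588) = 1.011006
dt = 1.011006 - 0.888 = 0.123006

0.123006


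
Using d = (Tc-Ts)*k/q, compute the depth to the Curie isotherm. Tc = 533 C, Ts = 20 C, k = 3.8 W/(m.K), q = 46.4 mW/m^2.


T_Curie - T_surf = 533 - 20 = 513 C
Convert q to W/m^2: 46.4 mW/m^2 = 0.0464 W/m^2
d = 513 * 3.8 / 0.0464 = 42012.93 m

42012.93


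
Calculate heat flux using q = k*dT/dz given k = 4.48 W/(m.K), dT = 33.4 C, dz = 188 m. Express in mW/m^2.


q = k * dT / dz * 1000
= 4.48 * 33.4 / 188 * 1000
= 0.795915 * 1000
= 795.9149 mW/m^2

795.9149


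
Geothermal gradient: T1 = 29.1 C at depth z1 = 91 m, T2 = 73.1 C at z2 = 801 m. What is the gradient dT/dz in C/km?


dT = 73.1 - 29.1 = 44.0 C
dz = 801 - 91 = 710 m
gradient = dT/dz * 1000 = 44.0/710 * 1000 = 61.9718 C/km

61.9718


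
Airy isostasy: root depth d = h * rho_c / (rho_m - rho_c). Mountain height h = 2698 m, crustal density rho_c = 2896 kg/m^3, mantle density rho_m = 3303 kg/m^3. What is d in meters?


rho_m - rho_c = 3303 - 2896 = 407
d = 2698 * 2896 / 407
= 7813408 / 407
= 19197.56 m

19197.56


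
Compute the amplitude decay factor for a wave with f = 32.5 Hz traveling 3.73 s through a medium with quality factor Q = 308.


pi*f*t/Q = pi*32.5*3.73/308 = 1.236492
A/A0 = exp(-1.236492) = 0.290401

0.290401


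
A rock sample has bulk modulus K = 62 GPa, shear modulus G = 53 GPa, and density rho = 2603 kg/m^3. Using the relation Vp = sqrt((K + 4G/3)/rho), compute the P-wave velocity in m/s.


First compute the effective modulus:
K + 4G/3 = 62e9 + 4*53e9/3 = 132666666666.67 Pa
Then divide by density:
132666666666.67 / 2603 = 50966833.1412 Pa/(kg/m^3)
Take the square root:
Vp = sqrt(50966833.1412) = 7139.11 m/s

7139.11


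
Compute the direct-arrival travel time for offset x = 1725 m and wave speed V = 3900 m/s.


t = x / V
= 1725 / 3900
= 0.4423 s

0.4423


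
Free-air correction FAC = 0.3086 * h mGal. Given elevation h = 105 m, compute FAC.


FAC = 0.3086 * h
= 0.3086 * 105
= 32.403 mGal

32.403


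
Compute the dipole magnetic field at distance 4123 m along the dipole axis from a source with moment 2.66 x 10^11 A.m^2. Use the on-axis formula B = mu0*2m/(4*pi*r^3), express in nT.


m = 2.66 x 10^11 = 266000000000 A.m^2
2m = 532000000000 A.m^2
r^3 = 4123^3 = 70087408867
B = (4pi*10^-7) * 532000000000 / (4*pi * 70087408867) * 1e9
= 668530.916684 / 880744355222.85 * 1e9
= 759.0522 nT

759.0522


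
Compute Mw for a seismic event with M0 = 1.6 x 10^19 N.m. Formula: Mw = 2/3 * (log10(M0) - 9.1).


log10(M0) = log10(1.6 x 10^19) = 19.2041
Mw = 2/3 * (19.2041 - 9.1)
= 2/3 * 10.1041
= 6.74

6.74


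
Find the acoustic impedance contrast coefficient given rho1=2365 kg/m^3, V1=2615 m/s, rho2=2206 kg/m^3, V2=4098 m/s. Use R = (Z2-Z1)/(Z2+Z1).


Z1 = 2365 * 2615 = 6184475
Z2 = 2206 * 4098 = 9040188
R = (9040188 - 6184475) / (9040188 + 6184475) = 2855713 / 15224663 = 0.1876

0.1876


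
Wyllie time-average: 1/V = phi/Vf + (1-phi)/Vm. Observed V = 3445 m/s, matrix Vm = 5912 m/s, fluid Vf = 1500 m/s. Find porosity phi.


1/V - 1/Vm = 1/3445 - 1/5912 = 0.00012113
1/Vf - 1/Vm = 1/1500 - 1/5912 = 0.00049752
phi = 0.00012113 / 0.00049752 = 0.2435

0.2435


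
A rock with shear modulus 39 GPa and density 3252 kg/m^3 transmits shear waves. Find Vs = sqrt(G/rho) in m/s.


Convert G to Pa: G = 39e9 Pa
Compute G/rho = 39e9 / 3252 = 11992619.9262
Vs = sqrt(11992619.9262) = 3463.04 m/s

3463.04


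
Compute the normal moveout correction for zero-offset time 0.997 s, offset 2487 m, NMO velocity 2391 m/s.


x/Vnmo = 2487/2391 = 1.040151
(x/Vnmo)^2 = 1.081913
t0^2 = 0.994009
sqrt(0.994009 + 1.081913) = 1.440806
dt = 1.440806 - 0.997 = 0.443806

0.443806


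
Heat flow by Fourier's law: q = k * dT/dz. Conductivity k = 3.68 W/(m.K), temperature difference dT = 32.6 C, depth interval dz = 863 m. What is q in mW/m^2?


q = k * dT / dz * 1000
= 3.68 * 32.6 / 863 * 1000
= 0.139013 * 1000
= 139.0127 mW/m^2

139.0127


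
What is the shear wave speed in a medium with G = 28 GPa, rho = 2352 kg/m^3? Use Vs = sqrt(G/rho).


Convert G to Pa: G = 28e9 Pa
Compute G/rho = 28e9 / 2352 = 11904761.9048
Vs = sqrt(11904761.9048) = 3450.33 m/s

3450.33


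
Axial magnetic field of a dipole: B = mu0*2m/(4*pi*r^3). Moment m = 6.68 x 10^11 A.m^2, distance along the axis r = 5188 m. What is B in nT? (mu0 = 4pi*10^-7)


m = 6.68 x 10^11 = 668000000000 A.m^2
2m = 1336000000000 A.m^2
r^3 = 5188^3 = 139636804672
B = (4pi*10^-7) * 1336000000000 / (4*pi * 139636804672) * 1e9
= 1678867.114078 / 1754727838913.23 * 1e9
= 956.7678 nT

956.7678


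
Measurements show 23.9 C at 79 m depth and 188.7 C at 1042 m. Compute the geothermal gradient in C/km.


dT = 188.7 - 23.9 = 164.8 C
dz = 1042 - 79 = 963 m
gradient = dT/dz * 1000 = 164.8/963 * 1000 = 171.1319 C/km

171.1319


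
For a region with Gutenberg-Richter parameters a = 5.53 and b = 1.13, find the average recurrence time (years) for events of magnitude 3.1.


log10(N) = 5.53 - 1.13*3.1 = 2.027
N = 10^2.027 = 106.414302
T = 1/N = 1/106.414302 = 0.0094 years

0.0094


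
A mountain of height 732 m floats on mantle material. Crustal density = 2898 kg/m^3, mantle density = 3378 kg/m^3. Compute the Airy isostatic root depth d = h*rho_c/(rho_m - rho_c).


rho_m - rho_c = 3378 - 2898 = 480
d = 732 * 2898 / 480
= 2121336 / 480
= 4419.45 m

4419.45


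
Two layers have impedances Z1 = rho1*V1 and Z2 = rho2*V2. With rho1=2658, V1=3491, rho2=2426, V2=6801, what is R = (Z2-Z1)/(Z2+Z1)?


Z1 = 2658 * 3491 = 9279078
Z2 = 2426 * 6801 = 16499226
R = (16499226 - 9279078) / (16499226 + 9279078) = 7220148 / 25778304 = 0.2801

0.2801


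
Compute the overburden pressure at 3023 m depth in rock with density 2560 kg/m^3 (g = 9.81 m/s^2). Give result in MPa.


P = rho * g * z / 1e6
= 2560 * 9.81 * 3023 / 1e6
= 75918412.8 / 1e6
= 75.9184 MPa

75.9184


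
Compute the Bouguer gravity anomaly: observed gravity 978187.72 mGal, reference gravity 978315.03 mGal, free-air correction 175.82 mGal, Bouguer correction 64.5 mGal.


BA = g_obs - g_ref + FAC - BC
= 978187.72 - 978315.03 + 175.82 - 64.5
= -15.99 mGal

-15.99


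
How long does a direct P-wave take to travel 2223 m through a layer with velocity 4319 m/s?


t = x / V
= 2223 / 4319
= 0.5147 s

0.5147


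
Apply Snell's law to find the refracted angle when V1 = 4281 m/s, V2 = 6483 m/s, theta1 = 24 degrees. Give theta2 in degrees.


sin(theta1) = sin(24 deg) = 0.406737
sin(theta2) = V2/V1 * sin(theta1) = 6483/4281 * 0.406737 = 0.615948
theta2 = arcsin(0.615948) = 38.0208 degrees

38.0208


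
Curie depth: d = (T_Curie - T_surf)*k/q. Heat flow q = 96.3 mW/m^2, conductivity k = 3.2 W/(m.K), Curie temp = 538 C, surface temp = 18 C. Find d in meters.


T_Curie - T_surf = 538 - 18 = 520 C
Convert q to W/m^2: 96.3 mW/m^2 = 0.0963 W/m^2
d = 520 * 3.2 / 0.0963 = 17279.34 m

17279.34


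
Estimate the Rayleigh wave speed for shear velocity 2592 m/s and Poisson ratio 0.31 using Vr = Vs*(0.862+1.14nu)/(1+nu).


Numerator factor = 0.862 + 1.14*0.31 = 1.2154
Denominator = 1 + 0.31 = 1.31
Vr = 2592 * 1.2154 / 1.31 = 2404.82 m/s

2404.82


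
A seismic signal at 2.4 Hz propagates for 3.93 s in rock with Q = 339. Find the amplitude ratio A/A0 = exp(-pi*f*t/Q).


pi*f*t/Q = pi*2.4*3.93/339 = 0.087409
A/A0 = exp(-0.087409) = 0.916303

0.916303


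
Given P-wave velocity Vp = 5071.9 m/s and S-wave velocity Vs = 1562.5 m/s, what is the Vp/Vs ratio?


Vp/Vs = 5071.9 / 1562.5
= 3.246

3.246


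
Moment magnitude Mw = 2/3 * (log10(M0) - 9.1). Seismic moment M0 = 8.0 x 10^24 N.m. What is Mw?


log10(M0) = log10(8.0 x 10^24) = 24.9031
Mw = 2/3 * (24.9031 - 9.1)
= 2/3 * 15.8031
= 10.54

10.54


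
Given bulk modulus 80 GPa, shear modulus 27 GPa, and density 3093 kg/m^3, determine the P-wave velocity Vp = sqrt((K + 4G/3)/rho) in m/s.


First compute the effective modulus:
K + 4G/3 = 80e9 + 4*27e9/3 = 116000000000.0 Pa
Then divide by density:
116000000000.0 / 3093 = 37504041.3838 Pa/(kg/m^3)
Take the square root:
Vp = sqrt(37504041.3838) = 6124.05 m/s

6124.05


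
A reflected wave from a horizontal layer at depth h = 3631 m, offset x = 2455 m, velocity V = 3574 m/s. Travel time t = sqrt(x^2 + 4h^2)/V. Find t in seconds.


x^2 + 4h^2 = 2455^2 + 4*3631^2 = 6027025 + 52736644 = 58763669
sqrt(58763669) = 7665.7465
t = 7665.7465 / 3574 = 2.1449 s

2.1449


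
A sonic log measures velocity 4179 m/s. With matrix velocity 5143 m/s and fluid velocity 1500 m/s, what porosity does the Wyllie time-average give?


1/V - 1/Vm = 1/4179 - 1/5143 = 4.485e-05
1/Vf - 1/Vm = 1/1500 - 1/5143 = 0.00047223
phi = 4.485e-05 / 0.00047223 = 0.095

0.095


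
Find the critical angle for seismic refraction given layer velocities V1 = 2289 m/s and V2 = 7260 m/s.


V1/V2 = 2289/7260 = 0.315289
theta_c = arcsin(0.315289) = 18.3783 degrees

18.3783


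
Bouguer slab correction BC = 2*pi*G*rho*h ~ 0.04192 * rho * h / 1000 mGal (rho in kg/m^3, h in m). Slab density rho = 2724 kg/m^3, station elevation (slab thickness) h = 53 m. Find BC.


BC = 0.04192 * rho * h / 1000
= 0.04192 * 2724 * 53 / 1000
= 6.0521 mGal

6.0521


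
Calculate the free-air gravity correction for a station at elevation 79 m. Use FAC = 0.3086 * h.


FAC = 0.3086 * h
= 0.3086 * 79
= 24.3794 mGal

24.3794


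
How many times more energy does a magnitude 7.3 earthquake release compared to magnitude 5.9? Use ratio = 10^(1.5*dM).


M2 - M1 = 7.3 - 5.9 = 1.4
1.5 * 1.4 = 2.1
ratio = 10^2.1 = 125.89

125.89


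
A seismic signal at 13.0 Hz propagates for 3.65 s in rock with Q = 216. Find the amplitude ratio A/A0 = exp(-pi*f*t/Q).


pi*f*t/Q = pi*13.0*3.65/216 = 0.690132
A/A0 = exp(-0.690132) = 0.50151

0.50151


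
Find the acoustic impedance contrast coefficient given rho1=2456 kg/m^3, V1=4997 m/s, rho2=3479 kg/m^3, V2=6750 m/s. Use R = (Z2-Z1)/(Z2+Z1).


Z1 = 2456 * 4997 = 12272632
Z2 = 3479 * 6750 = 23483250
R = (23483250 - 12272632) / (23483250 + 12272632) = 11210618 / 35755882 = 0.3135

0.3135


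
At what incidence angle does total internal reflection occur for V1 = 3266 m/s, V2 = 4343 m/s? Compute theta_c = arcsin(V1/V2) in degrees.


V1/V2 = 3266/4343 = 0.752015
theta_c = arcsin(0.752015) = 48.7652 degrees

48.7652


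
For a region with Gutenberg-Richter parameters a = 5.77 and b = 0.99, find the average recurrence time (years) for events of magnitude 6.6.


log10(N) = 5.77 - 0.99*6.6 = -0.764
N = 10^-0.764 = 0.172187
T = 1/N = 1/0.172187 = 5.8076 years

5.8076


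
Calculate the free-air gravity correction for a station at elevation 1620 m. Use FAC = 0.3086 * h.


FAC = 0.3086 * h
= 0.3086 * 1620
= 499.932 mGal

499.932


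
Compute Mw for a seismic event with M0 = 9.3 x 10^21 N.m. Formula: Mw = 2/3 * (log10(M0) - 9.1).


log10(M0) = log10(9.3 x 10^21) = 21.9685
Mw = 2/3 * (21.9685 - 9.1)
= 2/3 * 12.8685
= 8.58

8.58


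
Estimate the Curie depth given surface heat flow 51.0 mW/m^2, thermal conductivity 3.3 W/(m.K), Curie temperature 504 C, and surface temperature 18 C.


T_Curie - T_surf = 504 - 18 = 486 C
Convert q to W/m^2: 51.0 mW/m^2 = 0.051 W/m^2
d = 486 * 3.3 / 0.051 = 31447.06 m

31447.06


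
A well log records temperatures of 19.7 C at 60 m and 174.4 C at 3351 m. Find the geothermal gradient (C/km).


dT = 174.4 - 19.7 = 154.7 C
dz = 3351 - 60 = 3291 m
gradient = dT/dz * 1000 = 154.7/3291 * 1000 = 47.007 C/km

47.007


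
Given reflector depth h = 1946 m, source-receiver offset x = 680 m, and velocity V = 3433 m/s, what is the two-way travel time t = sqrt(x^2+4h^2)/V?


x^2 + 4h^2 = 680^2 + 4*1946^2 = 462400 + 15147664 = 15610064
sqrt(15610064) = 3950.9574
t = 3950.9574 / 3433 = 1.1509 s

1.1509


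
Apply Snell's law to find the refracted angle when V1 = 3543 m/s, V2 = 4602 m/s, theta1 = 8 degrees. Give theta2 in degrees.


sin(theta1) = sin(8 deg) = 0.139173
sin(theta2) = V2/V1 * sin(theta1) = 4602/3543 * 0.139173 = 0.180772
theta2 = arcsin(0.180772) = 10.4147 degrees

10.4147


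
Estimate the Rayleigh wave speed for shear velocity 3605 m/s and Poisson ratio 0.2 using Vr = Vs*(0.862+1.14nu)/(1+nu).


Numerator factor = 0.862 + 1.14*0.2 = 1.09
Denominator = 1 + 0.2 = 1.2
Vr = 3605 * 1.09 / 1.2 = 3274.54 m/s

3274.54


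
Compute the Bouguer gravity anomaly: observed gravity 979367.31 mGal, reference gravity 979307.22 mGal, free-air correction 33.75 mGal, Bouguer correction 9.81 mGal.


BA = g_obs - g_ref + FAC - BC
= 979367.31 - 979307.22 + 33.75 - 9.81
= 84.03 mGal

84.03


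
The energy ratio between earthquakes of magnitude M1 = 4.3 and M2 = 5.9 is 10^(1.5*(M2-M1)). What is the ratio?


M2 - M1 = 5.9 - 4.3 = 1.6
1.5 * 1.6 = 2.4
ratio = 10^2.4 = 251.19

251.19


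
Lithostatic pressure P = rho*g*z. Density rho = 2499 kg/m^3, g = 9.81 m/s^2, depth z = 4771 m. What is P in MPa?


P = rho * g * z / 1e6
= 2499 * 9.81 * 4771 / 1e6
= 116961971.49 / 1e6
= 116.962 MPa

116.962


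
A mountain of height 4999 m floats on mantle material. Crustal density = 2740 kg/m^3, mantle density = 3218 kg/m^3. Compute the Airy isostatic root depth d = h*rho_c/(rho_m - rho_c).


rho_m - rho_c = 3218 - 2740 = 478
d = 4999 * 2740 / 478
= 13697260 / 478
= 28655.36 m

28655.36


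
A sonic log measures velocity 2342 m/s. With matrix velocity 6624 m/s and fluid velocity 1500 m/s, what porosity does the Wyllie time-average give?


1/V - 1/Vm = 1/2342 - 1/6624 = 0.00027602
1/Vf - 1/Vm = 1/1500 - 1/6624 = 0.0005157
phi = 0.00027602 / 0.0005157 = 0.5352

0.5352


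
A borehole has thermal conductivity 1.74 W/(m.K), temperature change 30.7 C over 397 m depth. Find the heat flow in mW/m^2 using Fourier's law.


q = k * dT / dz * 1000
= 1.74 * 30.7 / 397 * 1000
= 0.134554 * 1000
= 134.5542 mW/m^2

134.5542


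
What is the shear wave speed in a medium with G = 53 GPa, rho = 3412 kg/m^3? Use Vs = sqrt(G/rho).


Convert G to Pa: G = 53e9 Pa
Compute G/rho = 53e9 / 3412 = 15533411.4889
Vs = sqrt(15533411.4889) = 3941.24 m/s

3941.24


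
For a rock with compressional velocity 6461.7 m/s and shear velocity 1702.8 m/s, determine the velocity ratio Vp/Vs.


Vp/Vs = 6461.7 / 1702.8
= 3.7947

3.7947


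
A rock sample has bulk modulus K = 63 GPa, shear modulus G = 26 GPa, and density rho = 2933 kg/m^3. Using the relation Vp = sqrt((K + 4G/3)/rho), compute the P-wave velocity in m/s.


First compute the effective modulus:
K + 4G/3 = 63e9 + 4*26e9/3 = 97666666666.67 Pa
Then divide by density:
97666666666.67 / 2933 = 33299238.5498 Pa/(kg/m^3)
Take the square root:
Vp = sqrt(33299238.5498) = 5770.55 m/s

5770.55


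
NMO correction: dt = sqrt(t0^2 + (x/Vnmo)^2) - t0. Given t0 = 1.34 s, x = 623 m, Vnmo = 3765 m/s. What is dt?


x/Vnmo = 623/3765 = 0.165471
(x/Vnmo)^2 = 0.027381
t0^2 = 1.7956
sqrt(1.7956 + 0.027381) = 1.350178
dt = 1.350178 - 1.34 = 0.010178

0.010178


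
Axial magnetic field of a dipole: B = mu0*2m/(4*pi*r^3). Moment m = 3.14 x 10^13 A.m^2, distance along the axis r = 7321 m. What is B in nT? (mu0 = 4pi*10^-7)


m = 3.14 x 10^13 = 31400000000000 A.m^2
2m = 62800000000000 A.m^2
r^3 = 7321^3 = 392383937161
B = (4pi*10^-7) * 62800000000000 / (4*pi * 392383937161) * 1e9
= 78916807.458176 / 4930841977486.55 * 1e9
= 16004.7326 nT

16004.7326


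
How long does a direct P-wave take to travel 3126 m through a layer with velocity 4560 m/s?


t = x / V
= 3126 / 4560
= 0.6855 s

0.6855


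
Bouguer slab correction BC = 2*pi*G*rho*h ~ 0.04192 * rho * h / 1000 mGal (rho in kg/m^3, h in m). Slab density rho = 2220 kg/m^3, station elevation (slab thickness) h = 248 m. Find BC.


BC = 0.04192 * rho * h / 1000
= 0.04192 * 2220 * 248 / 1000
= 23.0795 mGal

23.0795


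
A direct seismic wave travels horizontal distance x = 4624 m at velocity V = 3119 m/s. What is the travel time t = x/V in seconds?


t = x / V
= 4624 / 3119
= 1.4825 s

1.4825


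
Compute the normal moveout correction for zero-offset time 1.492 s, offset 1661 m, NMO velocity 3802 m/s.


x/Vnmo = 1661/3802 = 0.436875
(x/Vnmo)^2 = 0.19086
t0^2 = 2.226064
sqrt(2.226064 + 0.19086) = 1.554646
dt = 1.554646 - 1.492 = 0.062646

0.062646


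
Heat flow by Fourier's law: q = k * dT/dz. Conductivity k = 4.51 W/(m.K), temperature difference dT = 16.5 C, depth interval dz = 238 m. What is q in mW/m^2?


q = k * dT / dz * 1000
= 4.51 * 16.5 / 238 * 1000
= 0.312668 * 1000
= 312.6681 mW/m^2

312.6681


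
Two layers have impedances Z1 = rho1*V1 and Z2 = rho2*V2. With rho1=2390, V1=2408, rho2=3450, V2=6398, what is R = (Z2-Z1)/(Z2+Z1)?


Z1 = 2390 * 2408 = 5755120
Z2 = 3450 * 6398 = 22073100
R = (22073100 - 5755120) / (22073100 + 5755120) = 16317980 / 27828220 = 0.5864

0.5864
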